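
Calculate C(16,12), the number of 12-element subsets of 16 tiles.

C(16,12) = 16!/(12! x 4!).

Final answer: \binom{16}{12} = 1820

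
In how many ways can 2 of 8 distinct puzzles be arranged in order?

P(8,2) = 8!/(8-2)! = 8!/6!.

Final answer: P(8,2) = 56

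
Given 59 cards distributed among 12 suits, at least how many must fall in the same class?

By pigeonhole with 59 objects and 12 categories: ceiling(59/12).

Final answer: 5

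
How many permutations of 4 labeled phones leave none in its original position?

Use the recurrence D(n) = (n-1)(D(n-1) + D(n-2)) with D(0)=1, D(1)=0.
D(2) = 1 x (0 + 1) = 1
D(3) = 2 x (1 + 0) = 2
D(4) = 3 x (D(3) + D(2)) = 3 x (2 + 1)

Final answer: D(4) = 9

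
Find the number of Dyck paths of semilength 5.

Total monotonic paths to (5,5): C(10,5) = 252.
By the reflection principle, paths that go above the diagonal number C(10,6) = 210.
Valid Dyck paths: 252 - 210.
(This is the Catalan number C_{5}.)

Final answer: C_{5} = 42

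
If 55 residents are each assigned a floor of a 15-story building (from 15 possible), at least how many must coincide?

There are 15 possible values for floor of a 15-story building. With 55 residents and 15 categories, by pigeonhole: ceiling(55/15).

Final answer: 4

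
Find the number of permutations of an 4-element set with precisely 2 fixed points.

Choose which 2 elements are fixed: C(4,2) = 6.
Derange the remaining 2 using D(j) = (j-1)(D(j-1) + D(j-2)), D(0)=1, D(1)=0: D(2)=1.
Total: 6 x 1.

Final answer: C(4,2) D(2) = 6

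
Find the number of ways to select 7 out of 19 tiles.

C(19,7) = 19!/(7! x 12!).

Final answer: \binom{19}{7} = 50388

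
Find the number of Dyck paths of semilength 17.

Total monotonic paths to (17,17): C(34,17) = 2333606220.
By the reflection principle, paths that go above the diagonal number C(34,18) = 2203961430.
Valid Dyck paths: 2333606220 - 2203961430.
(Check: C(34,17) - C(34,18) = C(34,17)/18, the Catalan number C_{17}.)

Final answer: C_{17} = 129644790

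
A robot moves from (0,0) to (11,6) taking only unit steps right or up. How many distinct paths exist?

Each path has 11 right steps and 6 up steps in some order (17 steps total).
Choose which 6 of the 17 steps are up: C(17,6).

Final answer: C(17,6) = 12376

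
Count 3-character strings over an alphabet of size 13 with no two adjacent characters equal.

First character: 13 choices. Each subsequent: 12 choices (must differ from the previous one).
Total: 13 x 12^2.

Final answer: 13 x 12^{2} = 1872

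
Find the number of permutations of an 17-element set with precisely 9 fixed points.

Choose which 9 elements are fixed: C(17,9) = 24310.
Derange the remaining 8 using D(j) = (j-1)(D(j-1) + D(j-2)), D(0)=1, D(1)=0: D(2)=1, D(3)=2, D(4)=9, D(5)=44, D(6)=265, D(7)=1854, D(8)=14833.
Total: 24310 x 14833.

Final answer: C(17,9) D(8) = 360590230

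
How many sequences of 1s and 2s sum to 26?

Let f(n) count the ways. The last step is size 1 or 2, so f(n) = f(n-1) + f(n-2) with f(1)=1, f(2)=2.
Computing successive values: f(1)=1, f(2)=2, f(3)=3, f(4)=5, f(5)=8, f(6)=13, f(7)=21, f(8)=34, f(9)=55, f(10)=89, f(11)=144, f(12)=233, f(13)=377, f(14)=610, f(15)=987, f(16)=1597, f(17)=2584, f(18)=4181, f(19)=6765, f(20)=10946, f(21)=17711, f(22)=28657, f(23)=46368, f(24)=75025, f(25)=121393, f(26)=196418.

Final answer: 196418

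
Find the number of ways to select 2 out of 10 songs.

C(10,2) = 10!/(2! x (10-2)!).

Final answer: C(10,2) = 45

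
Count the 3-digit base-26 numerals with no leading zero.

Leading digit: 25 options (nonzero). Other 2 digit(s): 26 options each.
Total: 25 x 26^2.

Final answer: 16900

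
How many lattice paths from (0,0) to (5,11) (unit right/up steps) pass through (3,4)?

Paths (0,0)->(3,4): C(7,4) = 35.
Paths (3,4)->(5,11): C(9,7) = 36.
By multiplication principle: 35 x 36.

Final answer: 1260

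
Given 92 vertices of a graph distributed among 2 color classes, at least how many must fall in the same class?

By pigeonhole with 92 objects and 2 categories: ceiling(92/2).

Final answer: 46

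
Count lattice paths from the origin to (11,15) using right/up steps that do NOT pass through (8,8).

Total paths to (11,15): C(26,15) = 7726160.
Paths through (8,8): C(16,8) x C(10,7) = 1544400.
Avoiding (8,8): 7726160 - 1544400.

Final answer: 6181760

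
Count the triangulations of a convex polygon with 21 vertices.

This is counted by the nth Catalan number C_n. Here n = 21 - 2 = 19.
Using C_0 = 1 and C_(k+1) = C_k x 2(2k+1)/(k+2), build up term by term: C_1=1, C_2=2, C_3=5, C_4=14, C_5=42, C_6=132, C_7=429, C_8=1430, C_9=4862, C_10=16796, C_11=58786, C_12=208012, C_13=742900, C_14=2674440, C_15=9694845, C_16=35357670, C_17=129644790, C_18=477638700, C_19=1767263190.

Final answer: C_{19} = 1767263190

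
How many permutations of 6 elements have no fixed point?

D(n) = (n-1)(D(n-1) + D(n-2)), D(0)=1, D(1)=0.
D(2) = 1 x (0 + 1) = 1
D(3) = 2 x (1 + 0) = 2
D(4) = 3 x (2 + 1) = 9
D(5) = 4 x (9 + 2) = 44
D(6) = 5 x (D(5) + D(4)) = 5 x (44 + 9)

Final answer: D(6) = 265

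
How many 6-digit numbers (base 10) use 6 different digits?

First digit: 9 (not 0). Second: 9 (not first). Third: 8, etc.
Total: 9 x 9 x 8 x 7 x 6 x 5.

Final answer: 136080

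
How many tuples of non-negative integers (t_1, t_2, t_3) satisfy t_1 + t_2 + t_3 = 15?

Stars and bars with 15 stars and 2 bars:
C(15+3-1, 3-1) = C(17,2).

Final answer: C(17,2) = 136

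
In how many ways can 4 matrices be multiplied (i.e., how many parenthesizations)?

The structures are counted by the Catalan number C_n. Here n = 4 - 1 = 3.
Using C_0 = 1 and C_(k+1) = C_k x 2(2k+1)/(k+2), build up term by term: C_1=1, C_2=2, C_3=5.

Final answer: C_{3} = 5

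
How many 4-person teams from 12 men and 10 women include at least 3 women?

Sum over valid woman counts:
C(10,3)C(12,1) = 1440
C(10,4)C(12,0) = 210
Total: 1440 + 210.

Final answer: 1650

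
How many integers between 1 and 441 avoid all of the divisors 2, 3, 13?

|div by 2|=220, |div by 3|=147, |div by 13|=33.
|div by 2&3|=73, |div by 2&13|=16, |div by 3&13|=11, |div by all|=5.
By inclusion-exclusion, divisible by at least one: 220+147+33-73-16-11+5 = 305.
Not divisible by any: 441 - 305.

Final answer: 136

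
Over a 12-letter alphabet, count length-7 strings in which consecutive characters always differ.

Let g(n) count such strings. g(1) = 12, and each valid string of length n-1 extends in 11 ways (any symbol but the last), so g(n) = 11 g(n-1).
Total: g(7) = 12 x 11^6.

Final answer: 12 x 11^{6} = 21258732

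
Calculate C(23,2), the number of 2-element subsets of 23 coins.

C(23,2) = 23!/(2! x (23-2)!).

Final answer: C(23,2) = 253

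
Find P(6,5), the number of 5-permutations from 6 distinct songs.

P(6,5) = 6!/(6-5)! = 6!/1!.

Final answer: P(6,5) = 720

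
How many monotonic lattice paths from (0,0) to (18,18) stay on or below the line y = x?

Total monotonic paths to (18,18): C(36,18) = 9075135300.
By the reflection principle, paths that go above the diagonal number C(36,19) = 8597496600.
Valid Dyck paths: 9075135300 - 8597496600.
(Equivalently, C_{18} = C(36,18)/19 = 9075135300/19.)

Final answer: C_{18} = 477638700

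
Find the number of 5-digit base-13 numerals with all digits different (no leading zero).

First digit: 12 (nonzero). Second: 12 (not first). Third: 11, etc.
Total: 12 x 12 x 11 x 10 x 9.

Final answer: 142560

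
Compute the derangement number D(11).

Derangements satisfy D(n) = (n-1)(D(n-1) + D(n-2)), starting from D(0)=1, D(1)=0.
D(2) = 1 x (0 + 1) = 1
D(3) = 2 x (1 + 0) = 2
D(4) = 3 x (2 + 1) = 9
D(5) = 4 x (9 + 2) = 44
D(6) = 5 x (44 + 9) = 265
D(7) = 6 x (265 + 44) = 1854
D(8) = 7 x (1854 + 265) = 14833
D(9) = 8 x (14833 + 1854) = 133496
D(10) = 9 x (133496 + 14833) = 1334961
D(11) = 10 x (D(10) + D(9)) = 10 x (1334961 + 133496)

Final answer: D(11) = 14684570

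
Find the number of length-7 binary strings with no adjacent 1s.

Classify by the final bit: ...0 gives a(n-1) strings, ...01 gives a(n-2) strings. Thus a(n) = a(n-1) + a(n-2) with a(1)=2, a(2)=3.
Computing successive values: a(1)=2, a(2)=3, a(3)=5, a(4)=8, a(5)=13, a(6)=21, a(7)=34.

Final answer: 34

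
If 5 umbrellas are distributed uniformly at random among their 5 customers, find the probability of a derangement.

D(n) = (n-1)(D(n-1) + D(n-2)), D(0)=1, D(1)=0.
Building up: D(2)=1, D(3)=2, D(4)=9, D(5)=44.
Total arrangements: 5! = 120.
Probability = D(5)/5! = 11/30.

Final answer: D(5)/5! = 44/120 = 0.366667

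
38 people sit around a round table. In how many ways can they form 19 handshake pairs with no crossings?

This is counted by the nth Catalan number C_n. Here n = 38/2 = 19.
Using C_0 = 1 and C_(k+1) = C_k x 2(2k+1)/(k+2), build up term by term: C_1=1, C_2=2, C_3=5, C_4=14, C_5=42, C_6=132, C_7=429, C_8=1430, C_9=4862, C_10=16796, C_11=58786, C_12=208012, C_13=742900, C_14=2674440, C_15=9694845, C_16=35357670, C_17=129644790, C_18=477638700, C_19=1767263190.

Final answer: C_{19} = 1767263190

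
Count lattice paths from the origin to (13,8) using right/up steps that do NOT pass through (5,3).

Total paths to (13,8): C(21,8) = 203490.
Paths through (5,3): C(8,3) x C(13,5) = 72072.
Avoiding (5,3): 203490 - 72072.

Final answer: 131418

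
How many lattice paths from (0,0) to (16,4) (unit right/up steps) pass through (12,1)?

Paths (0,0)->(12,1): C(13,1) = 13.
Paths (12,1)->(16,4): C(7,3) = 35.
By multiplication principle: 13 x 35.

Final answer: 455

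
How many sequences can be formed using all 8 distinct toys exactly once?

The number of ways to arrange 8 distinct objects is 8!.

Final answer: 8! = 40320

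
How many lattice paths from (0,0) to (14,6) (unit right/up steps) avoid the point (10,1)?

Total paths to (14,6): C(20,6) = 38760.
Paths through (10,1): C(11,1) x C(9,5) = 1386.
Avoiding (10,1): 38760 - 1386.

Final answer: 37374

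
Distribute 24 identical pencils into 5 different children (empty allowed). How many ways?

Stars and bars: C(n+k-1, k-1) = C(28,4).

Final answer: C(28,4) = 20475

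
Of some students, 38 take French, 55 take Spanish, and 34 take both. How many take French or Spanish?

|A union B| = |A| + |B| - |A intersect B| = 38 + 55 - 34.

Final answer: 59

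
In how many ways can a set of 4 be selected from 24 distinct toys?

C(24,4) = 24!/(4! x (24-4)!).

Final answer: C(24,4) = 10626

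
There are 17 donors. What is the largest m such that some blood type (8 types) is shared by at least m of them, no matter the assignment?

There are 8 possible values for blood type (8 types). With 17 donors and 8 categories, by pigeonhole: ceiling(17/8).

Final answer: 3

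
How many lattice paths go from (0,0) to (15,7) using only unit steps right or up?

Each path has 15 right steps and 7 up steps in some order (22 steps total).
Choose which 7 of the 22 steps are up: C(22,7).

Final answer: C(22,7) = 170544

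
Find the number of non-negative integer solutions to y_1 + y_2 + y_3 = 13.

Stars and bars with 13 stars and 2 bars:
C(13+3-1, 3-1) = C(15,2).

Final answer: C(15,2) = 105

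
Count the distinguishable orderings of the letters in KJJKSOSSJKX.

Letters (J:3, K:3, O:1, S:3, X:1). Total letters: 11.
Permutations = 11!/(3! x 3! x 3!).

Final answer: 184800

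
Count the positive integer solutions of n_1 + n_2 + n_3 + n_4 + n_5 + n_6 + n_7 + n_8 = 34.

Substitute n'_i = n_i - 1 (so n'_i >= 0). Then sum n'_i = 34 - 8 = 26.
Stars and bars: C(26+8-1, 8-1) = C(33,7).

Final answer: C(33,7) = 4272048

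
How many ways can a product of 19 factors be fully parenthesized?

The structures are counted by the Catalan number C_n. Here n = 19 - 1 = 18.
C_n = (2n)!/(n!(n+1)!), so C_{18} = 36!/(18! x 19!) = C(36,18)/19 = 9075135300/19.

Final answer: C_{18} = 477638700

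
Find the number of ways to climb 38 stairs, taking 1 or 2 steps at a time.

Condition on the final move: it is a 1-step (f(n-1) ways to get there) or a 2-step (f(n-2) ways), so f(n) = f(n-1) + f(n-2), with f(1)=1, f(2)=2.
Building up term by term: f(1)=1, f(2)=2, f(3)=3, f(4)=5, f(5)=8, f(6)=13, f(7)=21, f(8)=34, f(9)=55, f(10)=89, f(11)=144, f(12)=233, f(13)=377, f(14)=610, f(15)=987, f(16)=1597, f(17)=2584, f(18)=4181, f(19)=6765, f(20)=10946, f(21)=17711, f(22)=28657, f(23)=46368, f(24)=75025, f(25)=121393, f(26)=196418, f(27)=317811, f(28)=514229, f(29)=832040, f(30)=1346269, f(31)=2178309, f(32)=3524578, f(33)=5702887, f(34)=9227465, f(35)=14930352, f(36)=24157817, f(37)=39088169, f(38)=63245986.

Final answer: 63245986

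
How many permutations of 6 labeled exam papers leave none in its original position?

Use the recurrence D(n) = (n-1)(D(n-1) + D(n-2)) with D(0)=1, D(1)=0.
D(2) = 1 x (0 + 1) = 1
D(3) = 2 x (1 + 0) = 2
D(4) = 3 x (2 + 1) = 9
D(5) = 4 x (9 + 2) = 44
D(6) = 5 x (D(5) + D(4)) = 5 x (44 + 9)

Final answer: D(6) = 265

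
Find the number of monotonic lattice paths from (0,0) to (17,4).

Each path has 17 right steps and 4 up steps in some order (21 steps total).
Choose which 4 of the 21 steps are up: C(21,4).

Final answer: C(21,4) = 5985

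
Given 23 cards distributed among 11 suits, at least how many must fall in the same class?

By pigeonhole with 23 objects and 11 categories: ceiling(23/11).

Final answer: 3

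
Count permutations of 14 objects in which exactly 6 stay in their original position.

Choose which 6 elements are fixed: C(14,6) = 3003.
Derange the remaining 8 using D(j) = (j-1)(D(j-1) + D(j-2)), D(0)=1, D(1)=0: D(2)=1, D(3)=2, D(4)=9, D(5)=44, D(6)=265, D(7)=1854, D(8)=14833.
Total: 3003 x 14833.

Final answer: C(14,6) D(8) = 44543499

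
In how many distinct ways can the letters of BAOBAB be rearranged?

Letters (A:2, B:3, O:1). Total letters: 6.
Permutations = 6!/(3! x 2!).

Final answer: 60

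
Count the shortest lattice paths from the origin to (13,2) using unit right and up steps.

Each path has 13 right steps and 2 up steps in some order (15 steps total).
Choose which 2 of the 15 steps are up: C(15,2).

Final answer: C(15,2) = 105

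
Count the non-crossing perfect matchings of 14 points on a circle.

This is counted by the nth Catalan number C_n. Here n = 14/2 = 7.
Using C_0 = 1 and C_(k+1) = C_k x 2(2k+1)/(k+2), build up term by term: C_1=1, C_2=2, C_3=5, C_4=14, C_5=42, C_6=132, C_7=429.

Final answer: C_{7} = 429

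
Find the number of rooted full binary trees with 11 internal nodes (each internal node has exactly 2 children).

This is a standard Catalan-number count: the answer is C_n. Here n = 11.
Using C_0 = 1 and C_(k+1) = C_k x 2(2k+1)/(k+2), build up term by term: C_1=1, C_2=2, C_3=5, C_4=14, C_5=42, C_6=132, C_7=429, C_8=1430, C_9=4862, C_10=16796, C_11=58786.

Final answer: C_{11} = 58786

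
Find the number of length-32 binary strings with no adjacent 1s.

Classify by the final bit: ...0 gives a(n-1) strings, ...01 gives a(n-2) strings. Thus a(n) = a(n-1) + a(n-2) with a(1)=2, a(2)=3.
Iterating the recurrence: a(1)=2, a(2)=3, a(3)=5, a(4)=8, a(5)=13, a(6)=21, a(7)=34, a(8)=55, a(9)=89, a(10)=144, a(11)=233, a(12)=377, a(13)=610, a(14)=987, a(15)=1597, a(16)=2584, a(17)=4181, a(18)=6765, a(19)=10946, a(20)=17711, a(21)=28657, a(22)=46368, a(23)=75025, a(24)=121393, a(25)=196418, a(26)=317811, a(27)=514229, a(28)=832040, a(29)=1346269, a(30)=2178309, a(31)=3524578, a(32)=5702887.

Final answer: 5702887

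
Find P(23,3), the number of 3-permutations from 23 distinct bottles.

P(23,3) = 23!/(23-3)! = 23!/20!.

Final answer: P(23,3) = 10626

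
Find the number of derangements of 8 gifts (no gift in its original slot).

Derangements satisfy D(n) = (n-1)(D(n-1) + D(n-2)), starting from D(0)=1, D(1)=0.
D(2) = 1 x (0 + 1) = 1
D(3) = 2 x (1 + 0) = 2
D(4) = 3 x (2 + 1) = 9
D(5) = 4 x (9 + 2) = 44
D(6) = 5 x (44 + 9) = 265
D(7) = 6 x (265 + 44) = 1854
D(8) = 7 x (D(7) + D(6)) = 7 x (1854 + 265)

Final answer: D(8) = 14833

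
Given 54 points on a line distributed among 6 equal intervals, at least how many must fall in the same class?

By pigeonhole with 54 objects and 6 categories: ceiling(54/6).

Final answer: 9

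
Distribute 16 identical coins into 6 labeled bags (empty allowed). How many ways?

Stars and bars: C(n+k-1, k-1) = C(21,5).

Final answer: C(21,5) = 20349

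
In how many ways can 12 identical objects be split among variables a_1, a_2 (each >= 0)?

Stars and bars with 12 stars and 1 bars:
C(12+2-1, 2-1) = C(13,1).

Final answer: C(13,1) = 13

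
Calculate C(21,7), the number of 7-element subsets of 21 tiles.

C(21,7) = 21!/(7! x 14!).

Final answer: \binom{21}{7} = 116280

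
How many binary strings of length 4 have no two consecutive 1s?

A valid string ends in 0 (append to any length-(n-1) valid string) or in 01 (append to any length-(n-2) valid string), so a(n) = a(n-1) + a(n-2) with a(1)=2, a(2)=3.
Building up term by term: a(1)=2, a(2)=3, a(3)=5, a(4)=8.

Final answer: 8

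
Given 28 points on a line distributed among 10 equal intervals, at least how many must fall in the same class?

By pigeonhole with 28 objects and 10 categories: ceiling(28/10).

Final answer: 3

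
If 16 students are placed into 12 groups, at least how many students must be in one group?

By the pigeonhole principle: ceiling(16/12).

Final answer: 2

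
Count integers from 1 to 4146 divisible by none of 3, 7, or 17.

|div by 3|=1382, |div by 7|=592, |div by 17|=243.
|div by 3&7|=197, |div by 3&17|=81, |div by 7&17|=34, |div by all|=11.
By inclusion-exclusion, divisible by at least one: 1382+592+243-197-81-34+11 = 1916.
Not divisible by any: 4146 - 1916.

Final answer: 2230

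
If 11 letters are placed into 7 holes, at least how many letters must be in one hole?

By the pigeonhole principle: ceiling(11/7).

Final answer: 2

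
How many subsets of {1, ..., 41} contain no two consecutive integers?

Condition on whether n belongs to the subset: if not, any valid subset of {1, ..., n-1} works (a(n-1)); if so, n-1 is excluded and the rest is a valid subset of {1, ..., n-2} (a(n-2)). Hence a(n) = a(n-1) + a(n-2), a(1)=2, a(2)=3.
Iterating the recurrence: a(1)=2, a(2)=3, a(3)=5, a(4)=8, a(5)=13, a(6)=21, a(7)=34, a(8)=55, a(9)=89, a(10)=144, a(11)=233, a(12)=377, a(13)=610, a(14)=987, a(15)=1597, a(16)=2584, a(17)=4181, a(18)=6765, a(19)=10946, a(20)=17711, a(21)=28657, a(22)=46368, a(23)=75025, a(24)=121393, a(25)=196418, a(26)=317811, a(27)=514229, a(28)=832040, a(29)=1346269, a(30)=2178309, a(31)=3524578, a(32)=5702887, a(33)=9227465, a(34)=14930352, a(35)=24157817, a(36)=39088169, a(37)=63245986, a(38)=102334155, a(39)=165580141, a(40)=267914296, a(41)=433494437.

Final answer: 433494437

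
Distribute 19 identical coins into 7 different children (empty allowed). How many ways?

Stars and bars: C(n+k-1, k-1) = C(25,6).

Final answer: C(25,6) = 177100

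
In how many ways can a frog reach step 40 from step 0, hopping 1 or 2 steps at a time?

Let f(n) count the ways. The last step is size 1 or 2, so f(n) = f(n-1) + f(n-2) with f(1)=1, f(2)=2.
Iterating the recurrence: f(1)=1, f(2)=2, f(3)=3, f(4)=5, f(5)=8, f(6)=13, f(7)=21, f(8)=34, f(9)=55, f(10)=89, f(11)=144, f(12)=233, f(13)=377, f(14)=610, f(15)=987, f(16)=1597, f(17)=2584, f(18)=4181, f(19)=6765, f(20)=10946, f(21)=17711, f(22)=28657, f(23)=46368, f(24)=75025, f(25)=121393, f(26)=196418, f(27)=317811, f(28)=514229, f(29)=832040, f(30)=1346269, f(31)=2178309, f(32)=3524578, f(33)=5702887, f(34)=9227465, f(35)=14930352, f(36)=24157817, f(37)=39088169, f(38)=63245986, f(39)=102334155, f(40)=165580141.

Final answer: 165580141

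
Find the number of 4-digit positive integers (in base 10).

First digit: 9 choices (1-9). Each of the remaining 3 digits: 10 choices.
Total: 9 x 10^3.

Final answer: 9000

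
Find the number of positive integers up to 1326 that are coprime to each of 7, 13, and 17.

|div by 7|=189, |div by 13|=102, |div by 17|=78.
|div by 7&13|=14, |div by 7&17|=11, |div by 13&17|=6, |div by all|=0.
By inclusion-exclusion, divisible by at least one: 189+102+78-14-11-6+0 = 338.
Not divisible by any: 1326 - 338.

Final answer: 988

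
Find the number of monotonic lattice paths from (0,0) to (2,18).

Each path has 2 right steps and 18 up steps in some order (20 steps total).
Choose which 18 of the 20 steps are up: C(20,18).

Final answer: C(20,18) = 190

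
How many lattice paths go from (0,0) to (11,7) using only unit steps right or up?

Each path has 11 right steps and 7 up steps in some order (18 steps total).
Choose which 7 of the 18 steps are up: C(18,7).

Final answer: C(18,7) = 31824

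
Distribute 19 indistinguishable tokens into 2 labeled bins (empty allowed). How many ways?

Stars and bars: C(n+k-1, k-1) = C(20,1).

Final answer: C(20,1) = 20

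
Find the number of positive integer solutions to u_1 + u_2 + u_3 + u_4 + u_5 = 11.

Substitute u'_i = u_i - 1 (so u'_i >= 0). Then sum u'_i = 11 - 5 = 6.
Stars and bars: C(6+5-1, 5-1) = C(10,4).

Final answer: C(10,4) = 210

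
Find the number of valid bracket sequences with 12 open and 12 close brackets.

This is a standard Catalan-number count: the answer is C_n. Here n = 12 (pairs).
C_n = C(2n,n) - C(2n,n+1), so C_{12} = C(24,12) - C(24,13) = 2704156 - 2496144.

Final answer: C_{12} = 208012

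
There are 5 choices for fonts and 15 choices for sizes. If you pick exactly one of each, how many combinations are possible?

By the multiplication principle: 5 x 15.

Final answer: 75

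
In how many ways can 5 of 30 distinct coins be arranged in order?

P(30,5) = 30!/(30-5)! = 30!/25!.

Final answer: P(30,5) = 17100720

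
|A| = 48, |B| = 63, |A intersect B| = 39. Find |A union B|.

|A union B| = |A| + |B| - |A intersect B| = 48 + 63 - 39.

Final answer: 72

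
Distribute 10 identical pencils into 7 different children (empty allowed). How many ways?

Stars and bars: C(n+k-1, k-1) = C(16,6).

Final answer: C(16,6) = 8008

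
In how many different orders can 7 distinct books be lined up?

The number of ways to arrange 7 distinct objects is 7!.

Final answer: 7! = 5040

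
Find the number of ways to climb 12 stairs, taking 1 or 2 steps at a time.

Let f(n) count the ways. The last step is size 1 or 2, so f(n) = f(n-1) + f(n-2) with f(1)=1, f(2)=2.
Iterating the recurrence: f(1)=1, f(2)=2, f(3)=3, f(4)=5, f(5)=8, f(6)=13, f(7)=21, f(8)=34, f(9)=55, f(10)=89, f(11)=144, f(12)=233.

Final answer: 233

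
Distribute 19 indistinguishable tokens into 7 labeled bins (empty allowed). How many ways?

Stars and bars: C(n+k-1, k-1) = C(25,6).

Final answer: C(25,6) = 177100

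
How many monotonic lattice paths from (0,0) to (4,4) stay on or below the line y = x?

Total monotonic paths to (4,4): C(8,4) = 70.
Paths that cross above y=x (reflection bijection): C(8,5) = 56.
Valid Dyck paths: 70 - 56.
(This is the Catalan number C_{4}.)

Final answer: C_{4} = 14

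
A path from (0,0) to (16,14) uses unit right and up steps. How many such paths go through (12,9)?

Paths (0,0)->(12,9): C(21,9) = 293930.
Paths (12,9)->(16,14): C(9,5) = 126.
By multiplication principle: 293930 x 126.

Final answer: 37035180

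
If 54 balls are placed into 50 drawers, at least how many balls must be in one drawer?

By the pigeonhole principle: ceiling(54/50).

Final answer: 2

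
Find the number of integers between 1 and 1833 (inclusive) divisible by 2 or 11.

Multiples of 2: 916. Multiples of 11: 166. Of both (lcm=22): 83.
By inclusion-exclusion: 916 + 166 - 83.

Final answer: 999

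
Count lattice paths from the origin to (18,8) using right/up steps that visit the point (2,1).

Paths (0,0)->(2,1): C(3,1) = 3.
Paths (2,1)->(18,8): C(23,7) = 245157.
By multiplication principle: 3 x 245157.

Final answer: 735471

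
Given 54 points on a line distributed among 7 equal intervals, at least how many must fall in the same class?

By pigeonhole with 54 objects and 7 categories: ceiling(54/7).

Final answer: 8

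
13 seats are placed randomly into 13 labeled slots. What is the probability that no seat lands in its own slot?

Use the recurrence D(n) = (n-1)(D(n-1) + D(n-2)) with D(0)=1, D(1)=0.
Building up: D(2)=1, D(3)=2, D(4)=9, D(5)=44, D(6)=265, D(7)=1854, D(8)=14833, D(9)=133496, D(10)=1334961, D(11)=14684570, D(12)=176214841, D(13)=2290792932.
Total arrangements: 13! = 6227020800.
Probability = D(13)/13! = 63633137/172972800.

Final answer: D(13)/13! = 2290792932/6227020800 = 0.367879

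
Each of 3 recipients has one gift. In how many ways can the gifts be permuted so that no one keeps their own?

Use the recurrence D(n) = (n-1)(D(n-1) + D(n-2)) with D(0)=1, D(1)=0.
D(2) = 1 x (0 + 1) = 1
D(3) = 2 x (D(2) + D(1)) = 2 x (1 + 0)

Final answer: D(3) = 2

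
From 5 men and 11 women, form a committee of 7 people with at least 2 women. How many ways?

Sum over valid woman counts:
C(11,2)C(5,5) = 55
C(11,3)C(5,4) = 825
C(11,4)C(5,3) = 3300
C(11,5)C(5,2) = 4620
C(11,6)C(5,1) = 2310
C(11,7)C(5,0) = 330
Total: 55 + 825 + 3300 + 4620 + 2310 + 330.

Final answer: 11440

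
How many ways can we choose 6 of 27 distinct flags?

C(27,6) = 27!/(6! x 21!).

Final answer: \binom{27}{6} = 296010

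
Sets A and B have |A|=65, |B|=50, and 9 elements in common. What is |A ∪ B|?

|A union B| = |A| + |B| - |A intersect B| = 65 + 50 - 9.

Final answer: 106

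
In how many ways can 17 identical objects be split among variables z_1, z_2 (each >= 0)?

Stars and bars with 17 stars and 1 bars:
C(17+2-1, 2-1) = C(18,1).

Final answer: C(18,1) = 18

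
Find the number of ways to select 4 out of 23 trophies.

C(23,4) = 23!/(4! x (23-4)!).

Final answer: C(23,4) = 8855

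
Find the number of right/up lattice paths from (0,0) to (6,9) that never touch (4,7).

Total paths to (6,9): C(15,9) = 5005.
Paths through (4,7): C(11,7) x C(4,2) = 1980.
Avoiding (4,7): 5005 - 1980.

Final answer: 3025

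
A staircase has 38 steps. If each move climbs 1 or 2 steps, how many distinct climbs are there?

Condition on the final move: it is a 1-step (f(n-1) ways to get there) or a 2-step (f(n-2) ways), so f(n) = f(n-1) + f(n-2), with f(1)=1, f(2)=2.
Iterating the recurrence: f(1)=1, f(2)=2, f(3)=3, f(4)=5, f(5)=8, f(6)=13, f(7)=21, f(8)=34, f(9)=55, f(10)=89, f(11)=144, f(12)=233, f(13)=377, f(14)=610, f(15)=987, f(16)=1597, f(17)=2584, f(18)=4181, f(19)=6765, f(20)=10946, f(21)=17711, f(22)=28657, f(23)=46368, f(24)=75025, f(25)=121393, f(26)=196418, f(27)=317811, f(28)=514229, f(29)=832040, f(30)=1346269, f(31)=2178309, f(32)=3524578, f(33)=5702887, f(34)=9227465, f(35)=14930352, f(36)=24157817, f(37)=39088169, f(38)=63245986.

Final answer: 63245986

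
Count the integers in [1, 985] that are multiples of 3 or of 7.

Multiples of 3: 328. Multiples of 7: 140. Of both (lcm=21): 46.
By inclusion-exclusion: 328 + 140 - 46.

Final answer: 422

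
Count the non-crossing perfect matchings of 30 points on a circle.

The structures are counted by the Catalan number C_n. Here n = 30/2 = 15.
C_n = (2n)!/(n!(n+1)!), so C_{15} = 30!/(15! x 16!) = C(30,15)/16 = 155117520/16.

Final answer: C_{15} = 9694845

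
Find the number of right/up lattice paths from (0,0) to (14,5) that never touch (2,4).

Total paths to (14,5): C(19,5) = 11628.
Paths through (2,4): C(6,4) x C(13,1) = 195.
Avoiding (2,4): 11628 - 195.

Final answer: 11433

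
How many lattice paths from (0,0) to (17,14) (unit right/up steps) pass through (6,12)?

Paths (0,0)->(6,12): C(18,12) = 18564.
Paths (6,12)->(17,14): C(13,2) = 78.
By multiplication principle: 18564 x 78.

Final answer: 1447992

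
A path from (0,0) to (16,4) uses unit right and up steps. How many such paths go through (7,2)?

Paths (0,0)->(7,2): C(9,2) = 36.
Paths (7,2)->(16,4): C(11,2) = 55.
By multiplication principle: 36 x 55.

Final answer: 1980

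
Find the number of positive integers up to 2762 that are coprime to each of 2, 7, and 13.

|div by 2|=1381, |div by 7|=394, |div by 13|=212.
|div by 2&7|=197, |div by 2&13|=106, |div by 7&13|=30, |div by all|=15.
By inclusion-exclusion, divisible by at least one: 1381+394+212-197-106-30+15 = 1669.
Not divisible by any: 2762 - 1669.

Final answer: 1093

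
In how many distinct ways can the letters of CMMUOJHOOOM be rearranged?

Letters (C:1, H:1, J:1, M:3, O:4, U:1). Total letters: 11.
Permutations = 11!/(4! x 3!).

Final answer: 277200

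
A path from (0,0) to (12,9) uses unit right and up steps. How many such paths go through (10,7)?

Paths (0,0)->(10,7): C(17,7) = 19448.
Paths (10,7)->(12,9): C(4,2) = 6.
By multiplication principle: 19448 x 6.

Final answer: 116688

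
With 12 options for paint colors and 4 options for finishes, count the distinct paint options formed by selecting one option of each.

By the multiplication principle: 12 x 4.

Final answer: 48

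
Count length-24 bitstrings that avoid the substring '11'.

Classify by the final bit: ...0 gives a(n-1) strings, ...01 gives a(n-2) strings. Thus a(n) = a(n-1) + a(n-2) with a(1)=2, a(2)=3.
Computing successive values: a(1)=2, a(2)=3, a(3)=5, a(4)=8, a(5)=13, a(6)=21, a(7)=34, a(8)=55, a(9)=89, a(10)=144, a(11)=233, a(12)=377, a(13)=610, a(14)=987, a(15)=1597, a(16)=2584, a(17)=4181, a(18)=6765, a(19)=10946, a(20)=17711, a(21)=28657, a(22)=46368, a(23)=75025, a(24)=121393.

Final answer: 121393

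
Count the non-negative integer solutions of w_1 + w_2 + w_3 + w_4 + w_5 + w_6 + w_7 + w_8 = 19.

Stars and bars with 19 stars and 7 bars:
C(19+8-1, 8-1) = C(26,7).

Final answer: C(26,7) = 657800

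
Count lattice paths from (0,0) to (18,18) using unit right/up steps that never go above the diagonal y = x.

Total monotonic paths to (18,18): C(36,18) = 9075135300.
Paths that cross above y=x (reflection bijection): C(36,19) = 8597496600.
Valid Dyck paths: 9075135300 - 8597496600.
(Equivalently, C_{18} = C(36,18)/19 = 9075135300/19.)

Final answer: C_{18} = 477638700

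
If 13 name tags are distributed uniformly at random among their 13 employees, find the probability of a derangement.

Use the recurrence D(n) = (n-1)(D(n-1) + D(n-2)) with D(0)=1, D(1)=0.
Building up: D(2)=1, D(3)=2, D(4)=9, D(5)=44, D(6)=265, D(7)=1854, D(8)=14833, D(9)=133496, D(10)=1334961, D(11)=14684570, D(12)=176214841, D(13)=2290792932.
Total arrangements: 13! = 6227020800.
Probability = D(13)/13! = 63633137/172972800.

Final answer: D(13)/13! = 2290792932/6227020800 = 0.367879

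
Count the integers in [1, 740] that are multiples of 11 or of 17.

Multiples of 11: 67. Multiples of 17: 43. Of both (lcm=187): 3.
By inclusion-exclusion: 67 + 43 - 3.

Final answer: 107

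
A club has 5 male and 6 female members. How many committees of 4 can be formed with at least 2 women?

Sum over valid woman counts:
C(6,2)C(5,2) = 150
C(6,3)C(5,1) = 100
C(6,4)C(5,0) = 15
Total: 150 + 100 + 15.

Final answer: 265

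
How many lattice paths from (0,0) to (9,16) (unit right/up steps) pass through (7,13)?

Paths (0,0)->(7,13): C(20,13) = 77520.
Paths (7,13)->(9,16): C(5,3) = 10.
By multiplication principle: 77520 x 10.

Final answer: 775200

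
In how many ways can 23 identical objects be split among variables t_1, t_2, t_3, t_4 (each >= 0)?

Stars and bars with 23 stars and 3 bars:
C(23+4-1, 4-1) = C(26,3).

Final answer: C(26,3) = 2600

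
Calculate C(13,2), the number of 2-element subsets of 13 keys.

C(13,2) = 13!/(2! x (13-2)!).

Final answer: C(13,2) = 78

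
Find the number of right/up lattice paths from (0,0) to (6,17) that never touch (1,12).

Total paths to (6,17): C(23,17) = 100947.
Paths through (1,12): C(13,12) x C(10,5) = 3276.
Avoiding (1,12): 100947 - 3276.

Final answer: 97671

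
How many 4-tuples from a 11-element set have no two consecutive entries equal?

Let g(n) count such strings. g(1) = 11, and each valid string of length n-1 extends in 10 ways (any symbol but the last), so g(n) = 10 g(n-1).
Total: g(4) = 11 x 10^3.

Final answer: 11 x 10^{3} = 11000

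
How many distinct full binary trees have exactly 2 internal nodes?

This is a standard Catalan-number count: the answer is C_n. Here n = 2.
C_n = (2n)!/(n!(n+1)!), so C_{2} = 4!/(2! x 3!) = C(4,2)/3 = 6/3.

Final answer: C_{2} = 2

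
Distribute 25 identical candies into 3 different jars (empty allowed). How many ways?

Stars and bars: C(n+k-1, k-1) = C(27,2).

Final answer: C(27,2) = 351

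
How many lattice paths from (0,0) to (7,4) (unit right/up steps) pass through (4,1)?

Paths (0,0)->(4,1): C(5,1) = 5.
Paths (4,1)->(7,4): C(6,3) = 20.
By multiplication principle: 5 x 20.

Final answer: 100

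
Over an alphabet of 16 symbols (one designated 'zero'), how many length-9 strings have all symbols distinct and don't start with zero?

First digit: 15 (nonzero). Second: 15 (not first). Third: 14, etc.
Total: 15 x 15 x 14 x 13 x 12 x 11 x 10 x 9 x 8.

Final answer: 3891888000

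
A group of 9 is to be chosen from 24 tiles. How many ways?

C(24,9) = 24!/(9! x 15!).

Final answer: \binom{24}{9} = 1307504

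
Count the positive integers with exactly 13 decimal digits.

The leading digit cannot be 0 (9 options); the other 12 digits can be anything (10 options each).
Total: 9 x 10^12.

Final answer: 9000000000000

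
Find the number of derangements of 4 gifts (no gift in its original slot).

Use the recurrence D(n) = (n-1)(D(n-1) + D(n-2)) with D(0)=1, D(1)=0.
D(2) = 1 x (0 + 1) = 1
D(3) = 2 x (1 + 0) = 2
D(4) = 3 x (D(3) + D(2)) = 3 x (2 + 1)

Final answer: D(4) = 9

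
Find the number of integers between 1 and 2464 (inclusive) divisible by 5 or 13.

Multiples of 5: 492. Multiples of 13: 189. Of both (lcm=65): 37.
By inclusion-exclusion: 492 + 189 - 37.

Final answer: 644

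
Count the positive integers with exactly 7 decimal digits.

First digit: 9 choices (1-9). Each of the remaining 6 digits: 10 choices.
Total: 9 x 10^6.

Final answer: 9000000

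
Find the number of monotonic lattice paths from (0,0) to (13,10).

Each path has 13 right steps and 10 up steps in some order (23 steps total).
Choose which 10 of the 23 steps are up: C(23,10).

Final answer: C(23,10) = 1144066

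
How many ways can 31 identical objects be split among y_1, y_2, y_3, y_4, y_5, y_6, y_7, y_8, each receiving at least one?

Substitute y'_i = y_i - 1 (so y'_i >= 0). Then sum y'_i = 31 - 8 = 23.
Stars and bars: C(23+8-1, 8-1) = C(30,7).

Final answer: C(30,7) = 2035800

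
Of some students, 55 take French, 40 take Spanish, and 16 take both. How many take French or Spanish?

|A union B| = |A| + |B| - |A intersect B| = 55 + 40 - 16.

Final answer: 79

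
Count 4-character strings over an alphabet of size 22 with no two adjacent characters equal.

Let g(n) count such strings. g(1) = 22, and each valid string of length n-1 extends in 21 ways (any symbol but the last), so g(n) = 21 g(n-1).
Total: g(4) = 22 x 21^3.

Final answer: 22 x 21^{3} = 203742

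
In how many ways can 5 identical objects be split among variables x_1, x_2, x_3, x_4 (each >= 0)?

Stars and bars with 5 stars and 3 bars:
C(5+4-1, 4-1) = C(8,3).

Final answer: C(8,3) = 56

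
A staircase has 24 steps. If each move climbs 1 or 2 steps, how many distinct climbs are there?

Condition on the final move: it is a 1-step (f(n-1) ways to get there) or a 2-step (f(n-2) ways), so f(n) = f(n-1) + f(n-2), with f(1)=1, f(2)=2.
Iterating the recurrence: f(1)=1, f(2)=2, f(3)=3, f(4)=5, f(5)=8, f(6)=13, f(7)=21, f(8)=34, f(9)=55, f(10)=89, f(11)=144, f(12)=233, f(13)=377, f(14)=610, f(15)=987, f(16)=1597, f(17)=2584, f(18)=4181, f(19)=6765, f(20)=10946, f(21)=17711, f(22)=28657, f(23)=46368, f(24)=75025.

Final answer: 75025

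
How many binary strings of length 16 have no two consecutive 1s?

Let a(n) count valid strings. If the last bit is 0 the prefix is any valid string of length n-1; if it is 1 the string must end in 01 with a valid prefix of length n-2. So a(n) = a(n-1) + a(n-2), a(1)=2, a(2)=3.
Iterating the recurrence: a(1)=2, a(2)=3, a(3)=5, a(4)=8, a(5)=13, a(6)=21, a(7)=34, a(8)=55, a(9)=89, a(10)=144, a(11)=233, a(12)=377, a(13)=610, a(14)=987, a(15)=1597, a(16)=2584.

Final answer: 2584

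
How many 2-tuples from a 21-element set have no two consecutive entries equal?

Let g(n) count such strings. g(1) = 21, and each valid string of length n-1 extends in 20 ways (any symbol but the last), so g(n) = 20 g(n-1).
Total: g(2) = 21 x 20^1.

Final answer: 21 x 20^{1} = 420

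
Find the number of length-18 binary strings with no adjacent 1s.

A valid string ends in 0 (append to any length-(n-1) valid string) or in 01 (append to any length-(n-2) valid string), so a(n) = a(n-1) + a(n-2) with a(1)=2, a(2)=3.
Building up term by term: a(1)=2, a(2)=3, a(3)=5, a(4)=8, a(5)=13, a(6)=21, a(7)=34, a(8)=55, a(9)=89, a(10)=144, a(11)=233, a(12)=377, a(13)=610, a(14)=987, a(15)=1597, a(16)=2584, a(17)=4181, a(18)=6765.

Final answer: 6765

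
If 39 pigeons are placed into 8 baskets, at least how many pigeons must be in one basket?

By the pigeonhole principle: ceiling(39/8).

Final answer: 5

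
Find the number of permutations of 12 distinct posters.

The number of ways to arrange 12 distinct objects is 12!.

Final answer: 12! = 479001600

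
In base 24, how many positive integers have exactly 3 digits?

Leading digit: 23 options (nonzero). Other 2 digit(s): 24 options each.
Total: 23 x 24^2.

Final answer: 13248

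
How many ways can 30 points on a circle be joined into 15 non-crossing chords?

This is counted by the nth Catalan number C_n. Here n = 30/2 = 15.
C_n = C(2n,n)/(n+1), so C_{15} = C(30,15)/16 = 155117520/16.

Final answer: C_{15} = 9694845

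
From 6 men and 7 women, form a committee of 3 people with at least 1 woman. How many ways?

Sum over valid woman counts:
C(7,1)C(6,2) = 105
C(7,2)C(6,1) = 126
C(7,3)C(6,0) = 35
Total: 105 + 126 + 35.

Final answer: 266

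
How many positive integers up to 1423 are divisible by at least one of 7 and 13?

Multiples of 7: 203. Multiples of 13: 109. Of both (lcm=91): 15.
By inclusion-exclusion: 203 + 109 - 15.

Final answer: 297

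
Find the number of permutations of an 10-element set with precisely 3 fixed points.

Choose which 3 elements are fixed: C(10,3) = 120.
Derange the remaining 7 using D(j) = (j-1)(D(j-1) + D(j-2)), D(0)=1, D(1)=0: D(2)=1, D(3)=2, D(4)=9, D(5)=44, D(6)=265, D(7)=1854.
Total: 120 x 1854.

Final answer: C(10,3) D(7) = 222480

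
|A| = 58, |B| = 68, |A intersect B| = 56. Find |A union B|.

|A union B| = |A| + |B| - |A intersect B| = 58 + 68 - 56.

Final answer: 70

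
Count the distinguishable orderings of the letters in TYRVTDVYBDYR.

Letters (B:1, D:2, R:2, T:2, V:2, Y:3). Total letters: 12.
Permutations = 12!/(3! x 2! x 2! x 2! x 2!).

Final answer: 4989600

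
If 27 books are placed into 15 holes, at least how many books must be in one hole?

By the pigeonhole principle: ceiling(27/15).

Final answer: 2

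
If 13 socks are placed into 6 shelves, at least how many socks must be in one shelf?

By the pigeonhole principle: ceiling(13/6).

Final answer: 3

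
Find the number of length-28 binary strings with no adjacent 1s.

Let a(n) count valid strings. If the last bit is 0 the prefix is any valid string of length n-1; if it is 1 the string must end in 01 with a valid prefix of length n-2. So a(n) = a(n-1) + a(n-2), a(1)=2, a(2)=3.
Building up term by term: a(1)=2, a(2)=3, a(3)=5, a(4)=8, a(5)=13, a(6)=21, a(7)=34, a(8)=55, a(9)=89, a(10)=144, a(11)=233, a(12)=377, a(13)=610, a(14)=987, a(15)=1597, a(16)=2584, a(17)=4181, a(18)=6765, a(19)=10946, a(20)=17711, a(21)=28657, a(22)=46368, a(23)=75025, a(24)=121393, a(25)=196418, a(26)=317811, a(27)=514229, a(28)=832040.

Final answer: 832040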